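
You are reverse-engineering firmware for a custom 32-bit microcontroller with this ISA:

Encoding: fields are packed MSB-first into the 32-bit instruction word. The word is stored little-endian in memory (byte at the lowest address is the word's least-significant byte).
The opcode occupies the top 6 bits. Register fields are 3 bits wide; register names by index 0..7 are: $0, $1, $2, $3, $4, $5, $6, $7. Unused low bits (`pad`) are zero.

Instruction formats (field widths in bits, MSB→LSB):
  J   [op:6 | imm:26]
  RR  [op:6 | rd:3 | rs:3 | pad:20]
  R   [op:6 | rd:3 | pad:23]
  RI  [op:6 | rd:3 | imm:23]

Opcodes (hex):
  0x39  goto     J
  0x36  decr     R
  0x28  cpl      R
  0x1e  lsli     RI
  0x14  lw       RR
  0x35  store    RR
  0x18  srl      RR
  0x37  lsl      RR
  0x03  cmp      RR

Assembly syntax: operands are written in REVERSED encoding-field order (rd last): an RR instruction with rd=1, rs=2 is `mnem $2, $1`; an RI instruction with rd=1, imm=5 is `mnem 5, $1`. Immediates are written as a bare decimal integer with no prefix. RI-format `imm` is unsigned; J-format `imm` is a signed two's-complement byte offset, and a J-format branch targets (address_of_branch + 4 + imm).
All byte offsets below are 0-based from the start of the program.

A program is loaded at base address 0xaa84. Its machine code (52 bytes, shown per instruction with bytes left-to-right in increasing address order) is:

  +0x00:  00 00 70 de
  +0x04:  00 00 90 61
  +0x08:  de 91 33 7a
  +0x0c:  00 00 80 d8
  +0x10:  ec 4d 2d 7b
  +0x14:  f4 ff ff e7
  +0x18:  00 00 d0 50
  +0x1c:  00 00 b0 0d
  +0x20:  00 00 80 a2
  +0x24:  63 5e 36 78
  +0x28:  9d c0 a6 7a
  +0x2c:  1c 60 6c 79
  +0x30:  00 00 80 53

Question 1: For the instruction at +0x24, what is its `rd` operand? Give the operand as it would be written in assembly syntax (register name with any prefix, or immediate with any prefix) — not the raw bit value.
$0

@+24  little-endian(63 5e 36 78) = 0x78365e63
  opcode bits[31:26]=0x1e: lsli/RI
  rd: (w>>23)&0x7=0x0 → $0
  imm: (w>>0)&0x7fffff=0x365e63 → 3563107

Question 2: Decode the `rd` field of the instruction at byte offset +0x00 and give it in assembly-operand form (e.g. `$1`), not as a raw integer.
off 0x00: read 00 00 70 de as little → 0xde700000
  op=0xde700000>>26=0x37 ⇒ lsl (RR)
  [25:23] rd=4 = $4
  [22:20] rs=7 = $7

$4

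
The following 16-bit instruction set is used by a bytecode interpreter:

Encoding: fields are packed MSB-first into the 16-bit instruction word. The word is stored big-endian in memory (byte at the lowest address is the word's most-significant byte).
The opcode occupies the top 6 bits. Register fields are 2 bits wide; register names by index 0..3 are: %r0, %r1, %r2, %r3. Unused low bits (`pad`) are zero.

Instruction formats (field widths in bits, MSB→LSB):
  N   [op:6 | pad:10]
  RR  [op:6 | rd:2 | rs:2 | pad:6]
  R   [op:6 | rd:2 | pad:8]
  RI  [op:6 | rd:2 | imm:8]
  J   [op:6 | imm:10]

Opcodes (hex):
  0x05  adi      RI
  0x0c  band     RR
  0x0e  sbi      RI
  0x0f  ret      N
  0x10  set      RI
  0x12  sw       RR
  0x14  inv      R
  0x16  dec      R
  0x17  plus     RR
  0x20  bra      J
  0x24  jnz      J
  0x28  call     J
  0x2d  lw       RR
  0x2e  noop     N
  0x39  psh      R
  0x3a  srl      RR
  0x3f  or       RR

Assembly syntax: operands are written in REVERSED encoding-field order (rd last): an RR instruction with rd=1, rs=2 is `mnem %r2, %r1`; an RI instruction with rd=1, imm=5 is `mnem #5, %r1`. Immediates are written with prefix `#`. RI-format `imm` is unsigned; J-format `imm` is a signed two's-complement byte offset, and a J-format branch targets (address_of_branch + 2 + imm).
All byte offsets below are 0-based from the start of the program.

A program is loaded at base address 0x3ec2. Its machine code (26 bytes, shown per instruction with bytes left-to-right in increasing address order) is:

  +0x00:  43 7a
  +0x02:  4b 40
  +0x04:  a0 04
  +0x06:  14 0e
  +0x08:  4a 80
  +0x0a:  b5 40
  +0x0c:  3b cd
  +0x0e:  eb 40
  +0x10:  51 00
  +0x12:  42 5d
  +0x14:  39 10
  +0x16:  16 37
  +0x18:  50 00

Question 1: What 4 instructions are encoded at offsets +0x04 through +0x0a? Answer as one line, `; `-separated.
call #4; adi #14, %r0; sw %r2, %r2; lw %r1, %r1

off 0x04: read a0 04 as big → 0xa004
  op=0xa004>>10=0x28 ⇒ call (J)
  imm: (w>>0)&0x3ff=0x4 → #4
off 0x06: read 14 0e as big → 0x140e
  op=0x140e>>10=0x5 ⇒ adi (RI)
  rd: (w>>8)&0x3=0x0 → %r0
  imm: (w>>0)&0xff=0xe → #14
off 0x08: read 4a 80 as big → 0x4a80
  op=0x4a80>>10=0x12 ⇒ sw (RR)
  rd: (w>>8)&0x3=0x2 → %r2
  rs: (w>>6)&0x3=0x2 → %r2
off 0x0a: read b5 40 as big → 0xb540
  op=0xb540>>10=0x2d ⇒ lw (RR)
  rd: (w>>8)&0x3=0x1 → %r1
  rs: (w>>6)&0x3=0x1 → %r1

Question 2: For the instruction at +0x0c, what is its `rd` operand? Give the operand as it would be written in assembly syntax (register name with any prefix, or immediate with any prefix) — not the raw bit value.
%r3

[0c] 3b cd → 0x3bcd
  op=0x3bcd>>10=0xe ⇒ sbi (RI)
  [9:8] rd=3 = %r3
  [7:0] imm=205 = #205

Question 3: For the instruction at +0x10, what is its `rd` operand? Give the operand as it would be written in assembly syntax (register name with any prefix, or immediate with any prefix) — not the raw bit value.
off 0x10: read 51 00 as big → 0x5100
  opcode bits[15:10]=0x14: inv/R
  [9:8] rd=1 = %r1

%r1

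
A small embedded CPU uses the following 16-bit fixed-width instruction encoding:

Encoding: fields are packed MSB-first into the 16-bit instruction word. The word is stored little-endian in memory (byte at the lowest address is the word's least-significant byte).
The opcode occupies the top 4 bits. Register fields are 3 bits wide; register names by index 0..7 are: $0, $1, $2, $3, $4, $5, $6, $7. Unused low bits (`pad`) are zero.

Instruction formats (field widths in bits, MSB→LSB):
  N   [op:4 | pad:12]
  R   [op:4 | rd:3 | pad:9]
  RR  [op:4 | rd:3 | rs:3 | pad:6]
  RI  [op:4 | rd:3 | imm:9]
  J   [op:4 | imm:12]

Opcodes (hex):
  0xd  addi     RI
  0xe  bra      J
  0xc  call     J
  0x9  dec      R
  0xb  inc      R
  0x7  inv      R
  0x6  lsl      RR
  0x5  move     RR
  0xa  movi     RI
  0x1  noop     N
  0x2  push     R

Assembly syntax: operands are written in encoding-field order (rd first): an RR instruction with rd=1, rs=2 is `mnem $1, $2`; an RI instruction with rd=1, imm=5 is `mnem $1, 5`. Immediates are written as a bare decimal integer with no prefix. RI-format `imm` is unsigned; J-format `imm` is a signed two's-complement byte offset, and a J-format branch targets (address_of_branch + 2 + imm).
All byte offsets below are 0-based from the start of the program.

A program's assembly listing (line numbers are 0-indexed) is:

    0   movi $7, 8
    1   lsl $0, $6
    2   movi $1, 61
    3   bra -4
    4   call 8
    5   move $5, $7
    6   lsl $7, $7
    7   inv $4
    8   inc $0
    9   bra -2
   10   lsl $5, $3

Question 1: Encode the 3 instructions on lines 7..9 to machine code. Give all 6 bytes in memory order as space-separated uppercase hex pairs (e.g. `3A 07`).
L7: inv op=0x7:4|rd=4:3|pad=0:9 ⇒ 0x7800 ⇒ little 00 78
L8: inc op=0xb:4|rd=0:3|pad=0:9 ⇒ 0xb000 ⇒ little 00 b0
L9: bra op=0xe:4|imm=-2:12 ⇒ 0xeffe ⇒ little fe ef

00 78 00 B0 FE EF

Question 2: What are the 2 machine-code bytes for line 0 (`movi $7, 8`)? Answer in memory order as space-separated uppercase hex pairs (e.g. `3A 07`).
08 AE

line 0 (movi): pack op=0xa:4|rd=7:3|imm=8:9 = 0xae08; little→ 08 ae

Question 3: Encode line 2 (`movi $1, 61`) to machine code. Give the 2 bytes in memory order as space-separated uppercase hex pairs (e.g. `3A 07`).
3D A2

L2: movi op=0xa:4|rd=1:3|imm=61:9 ⇒ 0xa23d ⇒ little 3d a2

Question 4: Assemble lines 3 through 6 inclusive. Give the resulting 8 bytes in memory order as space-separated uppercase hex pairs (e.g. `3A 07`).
FC EF 08 C0 C0 5B C0 6F

3. bra fields op=0xe:4|imm=-4:12 → word effch → fc ef
4. call fields op=0xc:4|imm=8:12 → word c008h → 08 c0
5. move fields op=0x5:4|rd=5:3|rs=7:3|pad=0:6 → word 5bc0h → c0 5b
6. lsl fields op=0x6:4|rd=7:3|rs=7:3|pad=0:6 → word 6fc0h → c0 6f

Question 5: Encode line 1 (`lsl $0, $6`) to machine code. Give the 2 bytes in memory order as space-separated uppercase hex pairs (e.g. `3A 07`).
1. lsl fields op=0x6:4|rd=0:3|rs=6:3|pad=0:6 → word 6180h → 80 61

80 61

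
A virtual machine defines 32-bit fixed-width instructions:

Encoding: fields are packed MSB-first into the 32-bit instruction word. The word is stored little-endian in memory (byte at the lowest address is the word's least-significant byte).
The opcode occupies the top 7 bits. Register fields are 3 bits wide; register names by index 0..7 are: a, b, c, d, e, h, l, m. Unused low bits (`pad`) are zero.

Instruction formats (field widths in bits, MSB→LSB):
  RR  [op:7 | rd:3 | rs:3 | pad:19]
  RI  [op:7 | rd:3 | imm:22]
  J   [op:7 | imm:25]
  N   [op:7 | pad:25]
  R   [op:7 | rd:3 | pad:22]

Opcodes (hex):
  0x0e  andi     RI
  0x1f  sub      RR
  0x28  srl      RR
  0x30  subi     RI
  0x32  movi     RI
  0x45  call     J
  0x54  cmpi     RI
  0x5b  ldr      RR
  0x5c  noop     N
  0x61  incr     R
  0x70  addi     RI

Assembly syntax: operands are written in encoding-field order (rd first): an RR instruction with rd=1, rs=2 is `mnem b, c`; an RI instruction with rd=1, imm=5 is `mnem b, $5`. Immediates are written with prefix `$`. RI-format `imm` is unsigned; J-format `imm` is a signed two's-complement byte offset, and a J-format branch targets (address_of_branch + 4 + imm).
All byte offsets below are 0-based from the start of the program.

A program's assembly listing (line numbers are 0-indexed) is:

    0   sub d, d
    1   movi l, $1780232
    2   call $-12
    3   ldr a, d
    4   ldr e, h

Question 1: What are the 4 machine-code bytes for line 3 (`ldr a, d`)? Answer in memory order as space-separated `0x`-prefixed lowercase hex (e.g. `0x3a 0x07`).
3. ldr fields op=0x5b:7|rd=0:3|rs=3:3|pad=0:19 → word b6180000h → 00 00 18 b6

0x00 0x00 0x18 0xb6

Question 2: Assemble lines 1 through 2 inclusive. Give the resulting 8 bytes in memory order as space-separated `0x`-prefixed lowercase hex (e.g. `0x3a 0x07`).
1. movi fields op=0x32:7|rd=6:3|imm=1780232:22 → word 659b2a08h → 08 2a 9b 65
2. call fields op=0x45:7|imm=-12:25 → word 8bfffff4h → f4 ff ff 8b

0x08 0x2a 0x9b 0x65 0xf4 0xff 0xff 0x8b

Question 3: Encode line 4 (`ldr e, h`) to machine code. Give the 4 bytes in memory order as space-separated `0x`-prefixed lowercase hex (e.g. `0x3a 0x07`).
0x00 0x00 0x28 0xb7

line 4 (ldr): pack op=0x5b:7|rd=4:3|rs=5:3|pad=0:19 = 0xb7280000; little→ 00 00 28 b7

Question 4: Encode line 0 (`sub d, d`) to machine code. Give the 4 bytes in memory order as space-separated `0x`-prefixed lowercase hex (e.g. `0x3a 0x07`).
0x00 0x00 0xd8 0x3e

line 0 (sub): pack op=0x1f:7|rd=3:3|rs=3:3|pad=0:19 = 0x3ed80000; little→ 00 00 d8 3e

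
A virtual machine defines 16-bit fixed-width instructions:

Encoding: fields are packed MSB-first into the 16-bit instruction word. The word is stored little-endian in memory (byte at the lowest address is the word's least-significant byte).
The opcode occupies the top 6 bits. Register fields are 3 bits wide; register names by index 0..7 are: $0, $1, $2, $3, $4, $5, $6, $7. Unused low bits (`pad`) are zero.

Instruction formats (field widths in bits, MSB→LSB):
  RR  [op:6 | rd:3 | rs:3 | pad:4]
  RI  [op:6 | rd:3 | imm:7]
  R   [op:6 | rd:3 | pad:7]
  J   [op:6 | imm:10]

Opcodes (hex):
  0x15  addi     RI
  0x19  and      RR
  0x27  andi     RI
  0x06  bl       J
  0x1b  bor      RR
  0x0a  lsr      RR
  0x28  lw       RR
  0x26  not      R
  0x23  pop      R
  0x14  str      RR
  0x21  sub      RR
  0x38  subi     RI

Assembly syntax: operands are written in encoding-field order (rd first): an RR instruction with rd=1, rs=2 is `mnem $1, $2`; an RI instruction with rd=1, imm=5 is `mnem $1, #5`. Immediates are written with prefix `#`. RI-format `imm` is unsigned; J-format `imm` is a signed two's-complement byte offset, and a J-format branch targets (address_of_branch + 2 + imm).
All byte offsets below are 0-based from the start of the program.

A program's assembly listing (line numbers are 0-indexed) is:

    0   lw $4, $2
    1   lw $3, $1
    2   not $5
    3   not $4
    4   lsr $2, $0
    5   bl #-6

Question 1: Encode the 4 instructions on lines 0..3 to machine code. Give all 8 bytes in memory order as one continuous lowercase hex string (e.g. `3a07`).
line 0 (lw): pack op=0x28:6|rd=4:3|rs=2:3|pad=0:4 = 0xa220; little→ 20 a2
line 1 (lw): pack op=0x28:6|rd=3:3|rs=1:3|pad=0:4 = 0xa190; little→ 90 a1
line 2 (not): pack op=0x26:6|rd=5:3|pad=0:7 = 0x9a80; little→ 80 9a
line 3 (not): pack op=0x26:6|rd=4:3|pad=0:7 = 0x9a00; little→ 00 9a

20a290a1809a009a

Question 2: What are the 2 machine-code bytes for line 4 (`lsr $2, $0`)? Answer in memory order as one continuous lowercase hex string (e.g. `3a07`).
0029

line 4 (lsr): pack op=0xa:6|rd=2:3|rs=0:3|pad=0:4 = 0x2900; little→ 00 29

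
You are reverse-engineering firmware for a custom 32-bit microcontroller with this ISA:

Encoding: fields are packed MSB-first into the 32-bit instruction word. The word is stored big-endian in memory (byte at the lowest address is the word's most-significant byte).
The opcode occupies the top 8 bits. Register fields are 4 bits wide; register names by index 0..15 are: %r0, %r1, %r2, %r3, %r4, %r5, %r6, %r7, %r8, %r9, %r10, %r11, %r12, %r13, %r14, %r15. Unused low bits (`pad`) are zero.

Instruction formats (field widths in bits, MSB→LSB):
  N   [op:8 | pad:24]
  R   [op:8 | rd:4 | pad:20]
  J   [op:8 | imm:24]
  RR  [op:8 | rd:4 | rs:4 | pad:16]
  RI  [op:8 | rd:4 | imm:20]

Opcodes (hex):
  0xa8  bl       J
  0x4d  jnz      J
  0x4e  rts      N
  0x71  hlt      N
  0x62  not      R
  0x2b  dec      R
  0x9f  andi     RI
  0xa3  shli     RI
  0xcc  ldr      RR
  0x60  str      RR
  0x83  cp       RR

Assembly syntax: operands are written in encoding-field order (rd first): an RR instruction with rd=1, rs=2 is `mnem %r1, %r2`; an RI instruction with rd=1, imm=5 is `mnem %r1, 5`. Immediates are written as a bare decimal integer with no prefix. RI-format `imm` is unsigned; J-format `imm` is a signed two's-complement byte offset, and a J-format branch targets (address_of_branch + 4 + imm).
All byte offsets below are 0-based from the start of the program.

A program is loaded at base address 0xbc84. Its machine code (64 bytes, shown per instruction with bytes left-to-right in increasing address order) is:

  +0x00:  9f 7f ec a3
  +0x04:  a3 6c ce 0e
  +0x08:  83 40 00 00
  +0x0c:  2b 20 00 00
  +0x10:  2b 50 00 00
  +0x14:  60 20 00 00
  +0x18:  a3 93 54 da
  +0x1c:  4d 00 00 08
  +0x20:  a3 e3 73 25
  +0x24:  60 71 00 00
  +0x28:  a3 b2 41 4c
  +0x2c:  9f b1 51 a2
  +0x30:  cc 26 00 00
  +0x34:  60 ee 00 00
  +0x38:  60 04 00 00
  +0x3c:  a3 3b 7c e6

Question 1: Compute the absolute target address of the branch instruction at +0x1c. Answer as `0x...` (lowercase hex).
@+1c  big-endian(4d 00 00 08) = 0x4d000008
  opcode bits[31:24]=0x4d: jnz/J
  imm@[23:0]=0x8 ⇒ 8
  target = base 0xbc84 + off 0x1c + 4 + imm 8 = 0xbcac

0xbcac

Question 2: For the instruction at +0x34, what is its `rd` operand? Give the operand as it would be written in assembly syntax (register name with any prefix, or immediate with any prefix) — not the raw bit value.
%r14

@+34  big-endian(60 ee 00 00) = 0x60ee0000
  top 8b → 0x60 → str [RR]
  rd@[23:20]=0xe ⇒ %r14
  rs@[19:16]=0xe ⇒ %r14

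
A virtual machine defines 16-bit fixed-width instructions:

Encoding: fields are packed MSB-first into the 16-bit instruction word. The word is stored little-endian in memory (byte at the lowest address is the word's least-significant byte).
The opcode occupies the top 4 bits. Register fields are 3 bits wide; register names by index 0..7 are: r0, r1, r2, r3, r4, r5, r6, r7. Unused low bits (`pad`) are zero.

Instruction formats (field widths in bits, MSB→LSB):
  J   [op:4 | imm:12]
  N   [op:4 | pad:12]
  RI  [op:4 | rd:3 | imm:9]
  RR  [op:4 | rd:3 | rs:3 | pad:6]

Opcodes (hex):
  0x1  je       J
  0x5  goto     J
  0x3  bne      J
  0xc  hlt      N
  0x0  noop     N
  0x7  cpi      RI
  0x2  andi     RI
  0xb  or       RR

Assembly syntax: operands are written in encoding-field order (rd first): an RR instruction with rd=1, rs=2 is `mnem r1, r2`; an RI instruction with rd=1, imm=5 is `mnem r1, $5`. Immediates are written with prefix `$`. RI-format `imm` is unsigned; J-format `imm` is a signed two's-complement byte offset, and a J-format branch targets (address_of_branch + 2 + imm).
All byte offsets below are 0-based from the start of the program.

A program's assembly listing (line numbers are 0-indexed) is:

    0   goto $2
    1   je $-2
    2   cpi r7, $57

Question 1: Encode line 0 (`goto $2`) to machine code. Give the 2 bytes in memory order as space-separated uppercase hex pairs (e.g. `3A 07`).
L0: goto op=0x5:4|imm=2:12 ⇒ 0x5002 ⇒ little 02 50

02 50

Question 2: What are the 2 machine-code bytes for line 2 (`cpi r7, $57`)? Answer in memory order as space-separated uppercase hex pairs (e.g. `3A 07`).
39 7E

L2: cpi op=0x7:4|rd=7:3|imm=57:9 ⇒ 0x7e39 ⇒ little 39 7e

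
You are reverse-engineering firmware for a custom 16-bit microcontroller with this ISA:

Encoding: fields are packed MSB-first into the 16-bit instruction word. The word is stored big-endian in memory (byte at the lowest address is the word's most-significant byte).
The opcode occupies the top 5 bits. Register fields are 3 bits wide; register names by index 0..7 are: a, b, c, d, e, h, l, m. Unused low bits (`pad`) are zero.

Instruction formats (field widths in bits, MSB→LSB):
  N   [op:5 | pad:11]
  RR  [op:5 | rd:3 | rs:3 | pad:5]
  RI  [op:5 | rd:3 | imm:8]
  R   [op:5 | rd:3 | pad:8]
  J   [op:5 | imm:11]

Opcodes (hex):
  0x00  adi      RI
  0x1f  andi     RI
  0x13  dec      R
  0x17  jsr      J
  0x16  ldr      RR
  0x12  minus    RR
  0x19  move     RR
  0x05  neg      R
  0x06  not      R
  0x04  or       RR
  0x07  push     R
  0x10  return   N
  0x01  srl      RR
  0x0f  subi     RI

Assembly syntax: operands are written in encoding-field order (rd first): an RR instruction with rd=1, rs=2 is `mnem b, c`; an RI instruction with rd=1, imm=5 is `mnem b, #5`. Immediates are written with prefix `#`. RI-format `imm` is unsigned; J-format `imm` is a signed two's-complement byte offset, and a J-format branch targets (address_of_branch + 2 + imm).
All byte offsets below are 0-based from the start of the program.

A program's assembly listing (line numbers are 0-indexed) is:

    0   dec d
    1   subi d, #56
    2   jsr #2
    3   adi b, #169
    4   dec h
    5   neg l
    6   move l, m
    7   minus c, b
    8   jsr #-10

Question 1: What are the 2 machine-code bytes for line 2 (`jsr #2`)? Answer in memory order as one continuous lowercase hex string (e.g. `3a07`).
2. jsr fields op=0x17:5|imm=2:11 → word b802h → b8 02

b802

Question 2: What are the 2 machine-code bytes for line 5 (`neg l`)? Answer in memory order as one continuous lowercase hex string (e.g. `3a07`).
2e00

L5: neg op=0x5:5|rd=6:3|pad=0:8 ⇒ 0x2e00 ⇒ big 2e 00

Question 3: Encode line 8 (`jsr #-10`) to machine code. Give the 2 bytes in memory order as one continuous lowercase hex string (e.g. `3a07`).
L8: jsr op=0x17:5|imm=-10:11 ⇒ 0xbff6 ⇒ big bf f6

bff6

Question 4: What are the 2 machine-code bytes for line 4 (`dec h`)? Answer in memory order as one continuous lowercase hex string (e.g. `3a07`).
4. dec fields op=0x13:5|rd=5:3|pad=0:8 → word 9d00h → 9d 00

9d00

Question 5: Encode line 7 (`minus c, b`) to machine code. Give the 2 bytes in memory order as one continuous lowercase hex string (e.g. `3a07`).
7. minus fields op=0x12:5|rd=2:3|rs=1:3|pad=0:5 → word 9220h → 92 20

9220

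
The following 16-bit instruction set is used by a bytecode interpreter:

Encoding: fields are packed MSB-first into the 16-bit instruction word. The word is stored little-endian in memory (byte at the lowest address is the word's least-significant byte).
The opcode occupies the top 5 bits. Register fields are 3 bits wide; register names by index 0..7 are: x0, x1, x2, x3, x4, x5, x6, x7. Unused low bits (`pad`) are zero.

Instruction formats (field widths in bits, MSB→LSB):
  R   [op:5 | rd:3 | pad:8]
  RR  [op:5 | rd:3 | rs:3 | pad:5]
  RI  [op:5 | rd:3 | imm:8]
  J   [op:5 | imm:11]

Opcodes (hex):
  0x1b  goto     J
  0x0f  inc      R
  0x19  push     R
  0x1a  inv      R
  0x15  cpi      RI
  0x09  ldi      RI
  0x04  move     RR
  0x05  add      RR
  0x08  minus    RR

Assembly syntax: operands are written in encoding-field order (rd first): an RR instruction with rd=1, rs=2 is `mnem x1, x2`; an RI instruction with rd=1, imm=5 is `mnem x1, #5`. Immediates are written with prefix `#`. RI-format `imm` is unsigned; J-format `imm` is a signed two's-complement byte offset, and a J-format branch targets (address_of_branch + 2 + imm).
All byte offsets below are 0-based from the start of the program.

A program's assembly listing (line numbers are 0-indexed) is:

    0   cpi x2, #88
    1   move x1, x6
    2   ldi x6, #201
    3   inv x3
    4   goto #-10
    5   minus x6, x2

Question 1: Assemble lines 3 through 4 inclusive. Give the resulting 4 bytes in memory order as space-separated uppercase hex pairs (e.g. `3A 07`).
3. inv fields op=0x1a:5|rd=3:3|pad=0:8 → word d300h → 00 d3
4. goto fields op=0x1b:5|imm=-10:11 → word dff6h → f6 df

00 D3 F6 DF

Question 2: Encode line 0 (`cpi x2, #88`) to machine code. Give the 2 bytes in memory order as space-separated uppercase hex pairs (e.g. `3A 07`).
line 0 (cpi): pack op=0x15:5|rd=2:3|imm=88:8 = 0xaa58; little→ 58 aa

58 AA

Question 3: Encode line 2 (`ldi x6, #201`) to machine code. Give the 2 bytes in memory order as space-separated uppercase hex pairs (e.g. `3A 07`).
C9 4E

L2: ldi op=0x9:5|rd=6:3|imm=201:8 ⇒ 0x4ec9 ⇒ little c9 4e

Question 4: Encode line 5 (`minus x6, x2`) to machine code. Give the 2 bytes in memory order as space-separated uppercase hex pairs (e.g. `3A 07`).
line 5 (minus): pack op=0x8:5|rd=6:3|rs=2:3|pad=0:5 = 0x4640; little→ 40 46

40 46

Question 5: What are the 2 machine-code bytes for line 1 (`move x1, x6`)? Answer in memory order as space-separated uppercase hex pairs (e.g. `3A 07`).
C0 21

line 1 (move): pack op=0x4:5|rd=1:3|rs=6:3|pad=0:5 = 0x21c0; little→ c0 21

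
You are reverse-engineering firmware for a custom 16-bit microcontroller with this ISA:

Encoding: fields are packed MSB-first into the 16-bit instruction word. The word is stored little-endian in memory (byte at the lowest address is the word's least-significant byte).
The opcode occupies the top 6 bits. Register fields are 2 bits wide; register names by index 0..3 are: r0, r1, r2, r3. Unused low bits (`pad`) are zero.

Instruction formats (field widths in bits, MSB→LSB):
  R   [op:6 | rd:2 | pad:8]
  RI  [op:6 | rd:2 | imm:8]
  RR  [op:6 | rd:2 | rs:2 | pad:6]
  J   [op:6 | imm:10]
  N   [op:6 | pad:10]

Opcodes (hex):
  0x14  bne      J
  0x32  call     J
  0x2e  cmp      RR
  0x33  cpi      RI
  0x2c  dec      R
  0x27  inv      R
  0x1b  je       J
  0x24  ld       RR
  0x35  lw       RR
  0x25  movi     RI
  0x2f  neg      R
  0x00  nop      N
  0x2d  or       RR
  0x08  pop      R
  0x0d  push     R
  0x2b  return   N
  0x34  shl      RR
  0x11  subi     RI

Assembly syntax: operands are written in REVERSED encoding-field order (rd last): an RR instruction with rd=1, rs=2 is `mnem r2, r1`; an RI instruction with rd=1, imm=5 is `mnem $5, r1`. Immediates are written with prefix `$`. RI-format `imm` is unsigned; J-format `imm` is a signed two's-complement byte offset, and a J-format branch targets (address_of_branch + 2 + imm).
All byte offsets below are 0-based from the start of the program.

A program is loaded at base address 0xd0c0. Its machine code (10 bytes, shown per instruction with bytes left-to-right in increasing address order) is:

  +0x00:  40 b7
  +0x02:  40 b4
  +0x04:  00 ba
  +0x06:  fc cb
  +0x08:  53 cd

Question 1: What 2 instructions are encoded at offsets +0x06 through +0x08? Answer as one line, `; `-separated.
+0x06: fc cb ⇒ word 0xcbfc (little)
  opcode bits[15:10]=0x32: call/J
  imm@[9:0]=0x3fc (s10→-4) ⇒ $-4
+0x08: 53 cd ⇒ word 0xcd53 (little)
  opcode bits[15:10]=0x33: cpi/RI
  rd@[9:8]=0x1 ⇒ r1
  imm@[7:0]=0x53 ⇒ $83

call $-4; cpi $83, r1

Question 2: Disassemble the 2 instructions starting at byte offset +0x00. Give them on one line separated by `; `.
off 0x00: read 40 b7 as little → 0xb740
  top 6b → 0x2d → or [RR]
  [9:8] rd=3 = r3
  [7:6] rs=1 = r1
off 0x02: read 40 b4 as little → 0xb440
  top 6b → 0x2d → or [RR]
  [9:8] rd=0 = r0
  [7:6] rs=1 = r1

or r1, r3; or r1, r0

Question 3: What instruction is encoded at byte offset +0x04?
off 0x04: read 00 ba as little → 0xba00
  top 6b → 0x2e → cmp [RR]
  rd: (w>>8)&0x3=0x2 → r2
  rs: (w>>6)&0x3=0x0 → r0

cmp r0, r2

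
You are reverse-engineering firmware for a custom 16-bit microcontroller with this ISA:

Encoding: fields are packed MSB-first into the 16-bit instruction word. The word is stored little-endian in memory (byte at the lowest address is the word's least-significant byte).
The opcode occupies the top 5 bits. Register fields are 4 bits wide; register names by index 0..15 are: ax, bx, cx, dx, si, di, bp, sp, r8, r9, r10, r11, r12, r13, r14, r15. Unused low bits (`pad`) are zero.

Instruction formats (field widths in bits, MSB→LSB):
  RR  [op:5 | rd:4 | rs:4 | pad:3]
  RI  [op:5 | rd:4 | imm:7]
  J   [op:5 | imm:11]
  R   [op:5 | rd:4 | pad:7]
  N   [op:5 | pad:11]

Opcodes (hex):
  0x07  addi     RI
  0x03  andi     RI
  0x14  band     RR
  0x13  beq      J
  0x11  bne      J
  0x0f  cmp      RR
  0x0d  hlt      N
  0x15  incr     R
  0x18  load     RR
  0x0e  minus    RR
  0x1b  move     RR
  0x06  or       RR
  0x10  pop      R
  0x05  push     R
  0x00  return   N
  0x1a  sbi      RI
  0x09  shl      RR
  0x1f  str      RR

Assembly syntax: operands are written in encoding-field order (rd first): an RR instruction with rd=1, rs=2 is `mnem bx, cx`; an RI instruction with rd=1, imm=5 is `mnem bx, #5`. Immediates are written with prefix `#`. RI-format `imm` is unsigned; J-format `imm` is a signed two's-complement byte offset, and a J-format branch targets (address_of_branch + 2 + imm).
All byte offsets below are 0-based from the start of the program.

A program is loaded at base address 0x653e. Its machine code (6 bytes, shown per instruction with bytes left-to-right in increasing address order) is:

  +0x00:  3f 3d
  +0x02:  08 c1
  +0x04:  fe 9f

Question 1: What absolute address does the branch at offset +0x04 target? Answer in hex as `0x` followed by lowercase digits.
0x6542

@+04  little-endian(fe 9f) = 0x9ffe
  op=0x9ffe>>11=0x13 ⇒ beq (J)
  imm: (w>>0)&0x7ff=0x7fe (s11→-2) → #-2
  target = base 0x653e + off 0x04 + 2 + imm -2 = 0x6542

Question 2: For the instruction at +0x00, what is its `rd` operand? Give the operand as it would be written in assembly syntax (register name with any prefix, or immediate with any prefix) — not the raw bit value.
r10

+0x00: 3f 3d ⇒ word 0x3d3f (little)
  top 5b → 0x7 → addi [RI]
  [10:7] rd=10 = r10
  [6:0] imm=63 = #63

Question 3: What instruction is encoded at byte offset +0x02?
load cx, bx

off 0x02: read 08 c1 as little → 0xc108
  top 5b → 0x18 → load [RR]
  rd@[10:7]=0x2 ⇒ cx
  rs@[6:3]=0x1 ⇒ bx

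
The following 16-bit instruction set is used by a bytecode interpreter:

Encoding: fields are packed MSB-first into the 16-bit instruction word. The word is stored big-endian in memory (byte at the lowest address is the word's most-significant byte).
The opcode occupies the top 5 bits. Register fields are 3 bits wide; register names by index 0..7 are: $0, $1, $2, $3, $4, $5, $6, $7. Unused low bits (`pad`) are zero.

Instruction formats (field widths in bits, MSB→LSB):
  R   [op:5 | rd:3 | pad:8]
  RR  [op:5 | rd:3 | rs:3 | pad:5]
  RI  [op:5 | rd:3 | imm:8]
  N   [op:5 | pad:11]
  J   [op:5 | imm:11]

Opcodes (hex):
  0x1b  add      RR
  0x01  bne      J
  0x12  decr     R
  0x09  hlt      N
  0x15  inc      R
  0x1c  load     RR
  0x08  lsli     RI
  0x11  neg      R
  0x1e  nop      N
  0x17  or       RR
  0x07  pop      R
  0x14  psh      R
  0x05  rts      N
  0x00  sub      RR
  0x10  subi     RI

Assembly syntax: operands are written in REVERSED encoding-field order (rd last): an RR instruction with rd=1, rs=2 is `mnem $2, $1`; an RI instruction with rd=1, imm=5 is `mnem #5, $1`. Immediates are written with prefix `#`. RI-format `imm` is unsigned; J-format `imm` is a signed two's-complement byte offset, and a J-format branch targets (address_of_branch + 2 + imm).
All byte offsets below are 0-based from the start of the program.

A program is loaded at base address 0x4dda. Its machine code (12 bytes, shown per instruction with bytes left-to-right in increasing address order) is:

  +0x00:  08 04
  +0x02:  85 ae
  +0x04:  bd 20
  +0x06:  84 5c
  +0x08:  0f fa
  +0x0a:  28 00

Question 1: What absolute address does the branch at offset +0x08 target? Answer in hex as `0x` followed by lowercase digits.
0x4dde

off 0x08: read 0f fa as big → 0x0ffa
  top 5b → 0x1 → bne [J]
  imm: (w>>0)&0x7ff=0x7fa (s11→-6) → #-6
  target = base 0x4dda + off 0x08 + 2 + imm -6 = 0x4dde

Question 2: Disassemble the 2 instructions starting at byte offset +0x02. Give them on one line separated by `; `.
subi #174, $5; or $1, $5

+0x02: 85 ae ⇒ word 0x85ae (big)
  op=0x85ae>>11=0x10 ⇒ subi (RI)
  rd@[10:8]=0x5 ⇒ $5
  imm@[7:0]=0xae ⇒ #174
+0x04: bd 20 ⇒ word 0xbd20 (big)
  op=0xbd20>>11=0x17 ⇒ or (RR)
  rd@[10:8]=0x5 ⇒ $5
  rs@[7:5]=0x1 ⇒ $1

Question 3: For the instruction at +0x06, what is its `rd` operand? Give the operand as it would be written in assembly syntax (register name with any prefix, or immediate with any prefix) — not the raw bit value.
$4

[06] 84 5c → 0x845c
  opcode bits[15:11]=0x10: subi/RI
  rd: (w>>8)&0x7=0x4 → $4
  imm: (w>>0)&0xff=0x5c → #92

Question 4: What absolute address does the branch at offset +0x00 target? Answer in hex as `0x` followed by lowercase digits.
0x4de0

off 0x00: read 08 04 as big → 0x0804
  op=0x0804>>11=0x1 ⇒ bne (J)
  [10:0] imm=4 = #4
  target = base 0x4dda + off 0x00 + 2 + imm 4 = 0x4de0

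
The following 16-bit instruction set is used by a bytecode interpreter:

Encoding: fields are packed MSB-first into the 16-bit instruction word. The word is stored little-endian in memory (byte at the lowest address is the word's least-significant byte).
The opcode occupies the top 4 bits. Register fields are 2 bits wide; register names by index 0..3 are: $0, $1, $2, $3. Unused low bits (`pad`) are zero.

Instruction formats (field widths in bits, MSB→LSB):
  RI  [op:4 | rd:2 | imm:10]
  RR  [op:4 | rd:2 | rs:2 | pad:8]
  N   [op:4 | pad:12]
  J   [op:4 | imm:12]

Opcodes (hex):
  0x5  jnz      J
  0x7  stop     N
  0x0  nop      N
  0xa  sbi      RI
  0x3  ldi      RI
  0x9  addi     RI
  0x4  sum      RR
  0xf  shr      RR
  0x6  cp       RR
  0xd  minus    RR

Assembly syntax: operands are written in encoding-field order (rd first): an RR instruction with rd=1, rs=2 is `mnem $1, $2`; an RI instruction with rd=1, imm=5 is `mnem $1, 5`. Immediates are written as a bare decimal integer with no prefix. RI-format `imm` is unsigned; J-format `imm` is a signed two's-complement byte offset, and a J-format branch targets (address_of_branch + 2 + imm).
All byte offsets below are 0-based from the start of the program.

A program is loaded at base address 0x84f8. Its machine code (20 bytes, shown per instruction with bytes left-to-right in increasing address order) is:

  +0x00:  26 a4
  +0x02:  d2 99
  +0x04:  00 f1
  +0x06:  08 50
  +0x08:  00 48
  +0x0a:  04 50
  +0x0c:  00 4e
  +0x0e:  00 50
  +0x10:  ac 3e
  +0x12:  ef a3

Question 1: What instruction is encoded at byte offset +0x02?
addi $2, 466

[02] d2 99 → 0x99d2
  opcode bits[15:12]=0x9: addi/RI
  [11:10] rd=2 = $2
  [9:0] imm=466 = 466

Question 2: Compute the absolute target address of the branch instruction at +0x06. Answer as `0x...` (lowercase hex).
+0x06: 08 50 ⇒ word 0x5008 (little)
  opcode bits[15:12]=0x5: jnz/J
  imm: (w>>0)&0xfff=0x8 → 8
  target = base 0x84f8 + off 0x06 + 2 + imm 8 = 0x8508

0x8508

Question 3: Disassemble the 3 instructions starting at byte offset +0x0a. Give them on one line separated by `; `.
[0a] 04 50 → 0x5004
  top 4b → 0x5 → jnz [J]
  imm@[11:0]=0x4 ⇒ 4
[0c] 00 4e → 0x4e00
  top 4b → 0x4 → sum [RR]
  rd@[11:10]=0x3 ⇒ $3
  rs@[9:8]=0x2 ⇒ $2
[0e] 00 50 → 0x5000
  top 4b → 0x5 → jnz [J]
  imm@[11:0]=0x0 ⇒ 0

jnz 4; sum $3, $2; jnz 0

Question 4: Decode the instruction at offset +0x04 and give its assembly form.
shr $0, $1

off 0x04: read 00 f1 as little → 0xf100
  top 4b → 0xf → shr [RR]
  rd: (w>>10)&0x3=0x0 → $0
  rs: (w>>8)&0x3=0x1 → $1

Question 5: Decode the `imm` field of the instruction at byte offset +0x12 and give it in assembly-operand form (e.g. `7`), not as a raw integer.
1007

@+12  little-endian(ef a3) = 0xa3ef
  op=0xa3ef>>12=0xa ⇒ sbi (RI)
  [11:10] rd=0 = $0
  [9:0] imm=1007 = 1007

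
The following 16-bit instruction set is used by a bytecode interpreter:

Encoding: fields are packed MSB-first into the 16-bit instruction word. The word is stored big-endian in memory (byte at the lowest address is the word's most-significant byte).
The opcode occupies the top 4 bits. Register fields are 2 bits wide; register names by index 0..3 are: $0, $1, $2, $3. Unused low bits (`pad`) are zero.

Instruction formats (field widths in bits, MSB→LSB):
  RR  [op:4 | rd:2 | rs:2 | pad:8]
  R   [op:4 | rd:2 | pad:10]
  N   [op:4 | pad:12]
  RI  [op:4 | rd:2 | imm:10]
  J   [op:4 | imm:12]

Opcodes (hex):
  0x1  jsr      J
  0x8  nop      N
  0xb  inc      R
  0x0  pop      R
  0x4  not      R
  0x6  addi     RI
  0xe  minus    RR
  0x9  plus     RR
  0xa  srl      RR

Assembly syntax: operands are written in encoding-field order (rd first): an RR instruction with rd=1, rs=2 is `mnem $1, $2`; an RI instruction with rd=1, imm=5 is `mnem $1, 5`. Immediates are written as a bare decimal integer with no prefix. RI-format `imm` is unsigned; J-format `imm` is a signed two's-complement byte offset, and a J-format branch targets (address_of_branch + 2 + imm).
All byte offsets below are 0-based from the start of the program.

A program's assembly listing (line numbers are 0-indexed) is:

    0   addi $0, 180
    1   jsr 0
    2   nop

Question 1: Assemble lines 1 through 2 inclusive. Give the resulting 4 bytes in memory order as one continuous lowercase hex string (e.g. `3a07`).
line 1 (jsr): pack op=0x1:4|imm=0:12 = 0x1000; big→ 10 00
line 2 (nop): pack op=0x8:4|pad=0:12 = 0x8000; big→ 80 00

10008000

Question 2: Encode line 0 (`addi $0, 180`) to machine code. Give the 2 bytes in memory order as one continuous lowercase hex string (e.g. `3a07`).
60b4

line 0 (addi): pack op=0x6:4|rd=0:2|imm=180:10 = 0x60b4; big→ 60 b4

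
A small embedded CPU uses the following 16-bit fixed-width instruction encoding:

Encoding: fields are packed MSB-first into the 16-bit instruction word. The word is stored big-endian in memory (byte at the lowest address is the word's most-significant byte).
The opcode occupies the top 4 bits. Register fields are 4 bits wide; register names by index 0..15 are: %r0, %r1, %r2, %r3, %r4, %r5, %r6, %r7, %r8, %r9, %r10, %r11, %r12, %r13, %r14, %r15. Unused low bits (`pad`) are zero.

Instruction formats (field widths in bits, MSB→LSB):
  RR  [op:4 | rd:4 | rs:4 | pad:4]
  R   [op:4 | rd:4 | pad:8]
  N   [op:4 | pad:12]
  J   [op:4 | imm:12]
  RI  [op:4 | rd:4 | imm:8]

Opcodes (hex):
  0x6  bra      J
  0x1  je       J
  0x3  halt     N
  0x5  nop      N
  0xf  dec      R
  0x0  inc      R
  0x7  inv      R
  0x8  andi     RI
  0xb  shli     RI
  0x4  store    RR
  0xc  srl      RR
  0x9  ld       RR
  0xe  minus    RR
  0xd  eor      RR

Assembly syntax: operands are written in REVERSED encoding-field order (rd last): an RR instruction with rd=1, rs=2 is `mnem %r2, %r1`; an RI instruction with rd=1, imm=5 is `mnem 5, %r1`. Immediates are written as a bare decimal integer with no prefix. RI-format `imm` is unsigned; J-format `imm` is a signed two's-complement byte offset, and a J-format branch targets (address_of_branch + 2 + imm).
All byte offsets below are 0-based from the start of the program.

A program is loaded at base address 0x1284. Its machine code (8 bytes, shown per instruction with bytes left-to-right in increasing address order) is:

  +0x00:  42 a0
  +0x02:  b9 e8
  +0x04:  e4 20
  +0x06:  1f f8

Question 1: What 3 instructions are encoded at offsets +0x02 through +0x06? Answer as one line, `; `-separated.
+0x02: b9 e8 ⇒ word 0xb9e8 (big)
  op=0xb9e8>>12=0xb ⇒ shli (RI)
  rd: (w>>8)&0xf=0x9 → %r9
  imm: (w>>0)&0xff=0xe8 → 232
+0x04: e4 20 ⇒ word 0xe420 (big)
  op=0xe420>>12=0xe ⇒ minus (RR)
  rd: (w>>8)&0xf=0x4 → %r4
  rs: (w>>4)&0xf=0x2 → %r2
+0x06: 1f f8 ⇒ word 0x1ff8 (big)
  op=0x1ff8>>12=0x1 ⇒ je (J)
  imm: (w>>0)&0xfff=0xff8 (s12→-8) → -8

shli 232, %r9; minus %r2, %r4; je -8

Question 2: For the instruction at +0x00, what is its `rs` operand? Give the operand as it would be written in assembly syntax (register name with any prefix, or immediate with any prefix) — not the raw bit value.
[00] 42 a0 → 0x42a0
  top 4b → 0x4 → store [RR]
  rd: (w>>8)&0xf=0x2 → %r2
  rs: (w>>4)&0xf=0xa → %r10

%r10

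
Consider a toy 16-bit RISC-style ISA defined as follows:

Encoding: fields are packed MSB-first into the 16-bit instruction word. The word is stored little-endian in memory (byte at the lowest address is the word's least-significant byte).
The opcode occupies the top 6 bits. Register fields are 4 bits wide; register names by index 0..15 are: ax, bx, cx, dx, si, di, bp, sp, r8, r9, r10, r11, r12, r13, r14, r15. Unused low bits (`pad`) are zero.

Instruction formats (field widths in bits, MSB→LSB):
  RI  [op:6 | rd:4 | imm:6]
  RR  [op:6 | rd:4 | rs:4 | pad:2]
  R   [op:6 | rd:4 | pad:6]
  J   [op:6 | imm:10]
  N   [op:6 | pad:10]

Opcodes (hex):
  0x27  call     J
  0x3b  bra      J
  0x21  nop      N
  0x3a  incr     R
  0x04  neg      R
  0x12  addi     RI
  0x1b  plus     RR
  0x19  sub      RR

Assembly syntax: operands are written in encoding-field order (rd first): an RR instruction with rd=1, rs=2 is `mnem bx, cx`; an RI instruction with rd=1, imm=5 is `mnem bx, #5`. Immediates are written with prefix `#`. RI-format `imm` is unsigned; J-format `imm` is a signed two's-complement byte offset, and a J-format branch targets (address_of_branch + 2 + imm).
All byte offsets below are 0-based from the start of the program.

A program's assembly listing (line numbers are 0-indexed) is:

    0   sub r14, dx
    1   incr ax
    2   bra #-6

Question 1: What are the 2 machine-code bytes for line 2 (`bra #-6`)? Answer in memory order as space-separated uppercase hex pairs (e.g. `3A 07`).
FA EF

line 2 (bra): pack op=0x3b:6|imm=-6:10 = 0xeffa; little→ fa ef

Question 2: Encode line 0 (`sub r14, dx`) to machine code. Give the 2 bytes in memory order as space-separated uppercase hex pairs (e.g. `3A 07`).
8C 67

L0: sub op=0x19:6|rd=14:4|rs=3:4|pad=0:2 ⇒ 0x678c ⇒ little 8c 67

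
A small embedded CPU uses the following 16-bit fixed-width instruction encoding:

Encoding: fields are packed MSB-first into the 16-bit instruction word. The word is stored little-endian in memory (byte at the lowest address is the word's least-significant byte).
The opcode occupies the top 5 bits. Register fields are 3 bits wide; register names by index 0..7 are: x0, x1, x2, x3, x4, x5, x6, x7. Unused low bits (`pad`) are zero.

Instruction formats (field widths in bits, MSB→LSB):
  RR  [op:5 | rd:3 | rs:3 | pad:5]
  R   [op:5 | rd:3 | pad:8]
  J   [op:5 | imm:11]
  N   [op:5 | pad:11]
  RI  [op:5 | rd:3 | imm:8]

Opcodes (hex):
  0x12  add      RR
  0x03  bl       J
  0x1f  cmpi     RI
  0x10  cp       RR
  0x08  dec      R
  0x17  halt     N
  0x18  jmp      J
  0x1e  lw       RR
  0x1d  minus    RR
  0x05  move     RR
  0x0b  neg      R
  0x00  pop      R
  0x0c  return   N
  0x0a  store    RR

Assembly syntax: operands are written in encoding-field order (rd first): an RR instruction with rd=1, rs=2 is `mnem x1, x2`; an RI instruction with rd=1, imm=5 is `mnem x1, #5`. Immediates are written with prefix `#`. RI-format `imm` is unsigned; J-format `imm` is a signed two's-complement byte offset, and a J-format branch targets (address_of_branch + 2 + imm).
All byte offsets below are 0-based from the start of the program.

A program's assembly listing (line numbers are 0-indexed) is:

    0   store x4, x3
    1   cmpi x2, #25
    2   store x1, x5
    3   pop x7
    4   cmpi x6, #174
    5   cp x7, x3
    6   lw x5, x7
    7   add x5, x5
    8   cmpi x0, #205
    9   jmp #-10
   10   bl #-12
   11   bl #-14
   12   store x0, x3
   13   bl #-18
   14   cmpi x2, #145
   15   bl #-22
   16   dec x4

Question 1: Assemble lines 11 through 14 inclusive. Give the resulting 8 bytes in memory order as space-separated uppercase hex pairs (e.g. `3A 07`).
F2 1F 60 50 EE 1F 91 FA

line 11 (bl): pack op=0x3:5|imm=-14:11 = 0x1ff2; little→ f2 1f
line 12 (store): pack op=0xa:5|rd=0:3|rs=3:3|pad=0:5 = 0x5060; little→ 60 50
line 13 (bl): pack op=0x3:5|imm=-18:11 = 0x1fee; little→ ee 1f
line 14 (cmpi): pack op=0x1f:5|rd=2:3|imm=145:8 = 0xfa91; little→ 91 fa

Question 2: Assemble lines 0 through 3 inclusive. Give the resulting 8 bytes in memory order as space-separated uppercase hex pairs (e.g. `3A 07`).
0. store fields op=0xa:5|rd=4:3|rs=3:3|pad=0:5 → word 5460h → 60 54
1. cmpi fields op=0x1f:5|rd=2:3|imm=25:8 → word fa19h → 19 fa
2. store fields op=0xa:5|rd=1:3|rs=5:3|pad=0:5 → word 51a0h → a0 51
3. pop fields op=0x0:5|rd=7:3|pad=0:8 → word 0700h → 00 07

60 54 19 FA A0 51 00 07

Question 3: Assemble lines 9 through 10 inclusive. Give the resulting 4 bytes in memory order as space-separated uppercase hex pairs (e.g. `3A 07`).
F6 C7 F4 1F

line 9 (jmp): pack op=0x18:5|imm=-10:11 = 0xc7f6; little→ f6 c7
line 10 (bl): pack op=0x3:5|imm=-12:11 = 0x1ff4; little→ f4 1f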